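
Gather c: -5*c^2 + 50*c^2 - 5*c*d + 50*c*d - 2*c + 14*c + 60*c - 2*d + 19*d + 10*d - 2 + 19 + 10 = 45*c^2 + c*(45*d + 72) + 27*d + 27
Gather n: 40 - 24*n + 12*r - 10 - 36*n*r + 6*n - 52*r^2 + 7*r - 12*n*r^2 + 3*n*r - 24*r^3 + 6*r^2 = n*(-12*r^2 - 33*r - 18) - 24*r^3 - 46*r^2 + 19*r + 30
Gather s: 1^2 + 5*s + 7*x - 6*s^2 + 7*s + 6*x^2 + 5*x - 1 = -6*s^2 + 12*s + 6*x^2 + 12*x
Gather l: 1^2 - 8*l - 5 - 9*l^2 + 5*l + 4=-9*l^2 - 3*l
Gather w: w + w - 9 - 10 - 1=2*w - 20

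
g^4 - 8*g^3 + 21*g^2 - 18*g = g*(g - 3)^2*(g - 2)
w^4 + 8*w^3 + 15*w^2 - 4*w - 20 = (w - 1)*(w + 2)^2*(w + 5)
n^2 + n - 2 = (n - 1)*(n + 2)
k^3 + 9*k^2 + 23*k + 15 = (k + 1)*(k + 3)*(k + 5)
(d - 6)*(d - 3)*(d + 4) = d^3 - 5*d^2 - 18*d + 72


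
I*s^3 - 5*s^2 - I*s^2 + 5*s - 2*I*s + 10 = (s - 2)*(s + 5*I)*(I*s + I)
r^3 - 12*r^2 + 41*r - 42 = (r - 7)*(r - 3)*(r - 2)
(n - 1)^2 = n^2 - 2*n + 1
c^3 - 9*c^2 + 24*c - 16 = (c - 4)^2*(c - 1)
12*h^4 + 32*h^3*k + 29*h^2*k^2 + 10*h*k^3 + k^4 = (h + k)^2*(2*h + k)*(6*h + k)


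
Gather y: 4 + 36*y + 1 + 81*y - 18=117*y - 13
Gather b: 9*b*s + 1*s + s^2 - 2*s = 9*b*s + s^2 - s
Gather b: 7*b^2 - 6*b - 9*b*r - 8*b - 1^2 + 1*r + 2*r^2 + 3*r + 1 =7*b^2 + b*(-9*r - 14) + 2*r^2 + 4*r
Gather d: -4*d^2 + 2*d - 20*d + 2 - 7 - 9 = -4*d^2 - 18*d - 14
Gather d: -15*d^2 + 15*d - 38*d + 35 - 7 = -15*d^2 - 23*d + 28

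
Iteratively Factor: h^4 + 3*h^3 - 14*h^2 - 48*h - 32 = (h - 4)*(h^3 + 7*h^2 + 14*h + 8) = (h - 4)*(h + 4)*(h^2 + 3*h + 2) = (h - 4)*(h + 2)*(h + 4)*(h + 1)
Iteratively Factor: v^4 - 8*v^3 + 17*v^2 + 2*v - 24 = (v + 1)*(v^3 - 9*v^2 + 26*v - 24) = (v - 3)*(v + 1)*(v^2 - 6*v + 8) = (v - 4)*(v - 3)*(v + 1)*(v - 2)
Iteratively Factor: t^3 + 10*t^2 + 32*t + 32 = (t + 4)*(t^2 + 6*t + 8) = (t + 4)^2*(t + 2)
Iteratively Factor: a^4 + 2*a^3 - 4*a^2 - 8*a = (a)*(a^3 + 2*a^2 - 4*a - 8) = a*(a + 2)*(a^2 - 4) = a*(a - 2)*(a + 2)*(a + 2)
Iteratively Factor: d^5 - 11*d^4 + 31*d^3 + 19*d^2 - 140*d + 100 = (d - 2)*(d^4 - 9*d^3 + 13*d^2 + 45*d - 50) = (d - 2)*(d - 1)*(d^3 - 8*d^2 + 5*d + 50) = (d - 5)*(d - 2)*(d - 1)*(d^2 - 3*d - 10) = (d - 5)*(d - 2)*(d - 1)*(d + 2)*(d - 5)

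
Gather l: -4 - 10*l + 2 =-10*l - 2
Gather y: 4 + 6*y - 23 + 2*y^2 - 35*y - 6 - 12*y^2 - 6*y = -10*y^2 - 35*y - 25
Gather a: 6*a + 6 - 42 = 6*a - 36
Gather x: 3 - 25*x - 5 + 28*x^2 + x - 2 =28*x^2 - 24*x - 4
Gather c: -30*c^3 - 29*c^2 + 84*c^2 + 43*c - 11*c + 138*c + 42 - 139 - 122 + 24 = -30*c^3 + 55*c^2 + 170*c - 195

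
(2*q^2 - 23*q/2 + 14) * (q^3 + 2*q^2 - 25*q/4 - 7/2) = 2*q^5 - 15*q^4/2 - 43*q^3/2 + 743*q^2/8 - 189*q/4 - 49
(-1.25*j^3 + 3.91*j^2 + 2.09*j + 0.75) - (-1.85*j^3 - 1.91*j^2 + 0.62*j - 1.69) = 0.6*j^3 + 5.82*j^2 + 1.47*j + 2.44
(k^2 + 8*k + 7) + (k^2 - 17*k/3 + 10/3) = 2*k^2 + 7*k/3 + 31/3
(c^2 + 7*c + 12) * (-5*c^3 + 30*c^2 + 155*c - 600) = -5*c^5 - 5*c^4 + 305*c^3 + 845*c^2 - 2340*c - 7200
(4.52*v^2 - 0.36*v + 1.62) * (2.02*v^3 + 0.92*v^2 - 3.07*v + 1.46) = 9.1304*v^5 + 3.4312*v^4 - 10.9352*v^3 + 9.1948*v^2 - 5.499*v + 2.3652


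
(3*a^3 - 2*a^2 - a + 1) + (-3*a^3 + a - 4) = -2*a^2 - 3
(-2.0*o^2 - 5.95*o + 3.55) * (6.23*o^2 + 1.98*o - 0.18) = -12.46*o^4 - 41.0285*o^3 + 10.6955*o^2 + 8.1*o - 0.639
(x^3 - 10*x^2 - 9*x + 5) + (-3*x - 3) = x^3 - 10*x^2 - 12*x + 2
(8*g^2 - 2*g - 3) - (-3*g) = 8*g^2 + g - 3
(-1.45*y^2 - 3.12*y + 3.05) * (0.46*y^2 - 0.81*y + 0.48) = -0.667*y^4 - 0.2607*y^3 + 3.2342*y^2 - 3.9681*y + 1.464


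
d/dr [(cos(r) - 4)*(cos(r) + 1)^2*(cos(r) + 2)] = 2*(-2*cos(r)^3 + 11*cos(r) + 9)*sin(r)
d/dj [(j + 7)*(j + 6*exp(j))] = j + (j + 7)*(6*exp(j) + 1) + 6*exp(j)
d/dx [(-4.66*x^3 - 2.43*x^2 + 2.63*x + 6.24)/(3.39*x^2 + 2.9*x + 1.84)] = (-15.7974*x^4 - 27.028*x^3 - 41.6859*x^2 - 51.2496*x - 13.2568)/(11.4921*x^4 + 19.662*x^3 + 20.8852*x^2 + 10.672*x + 3.3856)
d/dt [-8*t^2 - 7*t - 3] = -16*t - 7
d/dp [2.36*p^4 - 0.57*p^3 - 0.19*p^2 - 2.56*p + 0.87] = 9.44*p^3 - 1.71*p^2 - 0.38*p - 2.56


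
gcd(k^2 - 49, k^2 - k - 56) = k + 7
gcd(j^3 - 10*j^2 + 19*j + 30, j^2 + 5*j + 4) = j + 1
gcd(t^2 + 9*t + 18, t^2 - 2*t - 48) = t + 6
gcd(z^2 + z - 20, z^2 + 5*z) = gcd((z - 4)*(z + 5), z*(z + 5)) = z + 5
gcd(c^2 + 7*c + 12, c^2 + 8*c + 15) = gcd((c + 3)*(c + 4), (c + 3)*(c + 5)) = c + 3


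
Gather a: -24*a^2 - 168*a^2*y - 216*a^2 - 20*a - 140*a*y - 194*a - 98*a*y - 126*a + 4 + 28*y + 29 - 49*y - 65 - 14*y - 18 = a^2*(-168*y - 240) + a*(-238*y - 340) - 35*y - 50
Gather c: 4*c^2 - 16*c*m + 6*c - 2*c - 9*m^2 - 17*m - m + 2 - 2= 4*c^2 + c*(4 - 16*m) - 9*m^2 - 18*m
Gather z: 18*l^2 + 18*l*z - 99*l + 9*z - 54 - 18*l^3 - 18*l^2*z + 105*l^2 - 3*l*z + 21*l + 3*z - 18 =-18*l^3 + 123*l^2 - 78*l + z*(-18*l^2 + 15*l + 12) - 72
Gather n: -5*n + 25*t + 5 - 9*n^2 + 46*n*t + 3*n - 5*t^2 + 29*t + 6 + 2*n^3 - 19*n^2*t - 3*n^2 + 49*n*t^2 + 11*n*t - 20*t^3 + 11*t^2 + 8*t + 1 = 2*n^3 + n^2*(-19*t - 12) + n*(49*t^2 + 57*t - 2) - 20*t^3 + 6*t^2 + 62*t + 12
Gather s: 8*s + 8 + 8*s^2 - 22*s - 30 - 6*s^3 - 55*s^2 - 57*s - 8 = -6*s^3 - 47*s^2 - 71*s - 30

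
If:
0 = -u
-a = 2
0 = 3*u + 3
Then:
No Solution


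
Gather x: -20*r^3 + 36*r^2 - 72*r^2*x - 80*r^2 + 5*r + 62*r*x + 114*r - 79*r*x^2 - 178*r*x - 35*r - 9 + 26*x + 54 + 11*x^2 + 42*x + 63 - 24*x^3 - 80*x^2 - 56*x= -20*r^3 - 44*r^2 + 84*r - 24*x^3 + x^2*(-79*r - 69) + x*(-72*r^2 - 116*r + 12) + 108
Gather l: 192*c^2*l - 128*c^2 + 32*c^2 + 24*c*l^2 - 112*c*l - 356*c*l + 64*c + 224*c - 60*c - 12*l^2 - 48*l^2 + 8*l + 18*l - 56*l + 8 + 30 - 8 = -96*c^2 + 228*c + l^2*(24*c - 60) + l*(192*c^2 - 468*c - 30) + 30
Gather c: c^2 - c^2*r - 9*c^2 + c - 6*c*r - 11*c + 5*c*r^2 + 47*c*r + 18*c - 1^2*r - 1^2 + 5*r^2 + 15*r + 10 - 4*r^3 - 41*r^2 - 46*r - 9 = c^2*(-r - 8) + c*(5*r^2 + 41*r + 8) - 4*r^3 - 36*r^2 - 32*r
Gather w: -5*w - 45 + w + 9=-4*w - 36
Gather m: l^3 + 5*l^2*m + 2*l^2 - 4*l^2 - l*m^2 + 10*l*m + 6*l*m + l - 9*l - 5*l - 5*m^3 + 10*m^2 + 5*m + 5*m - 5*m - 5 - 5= l^3 - 2*l^2 - 13*l - 5*m^3 + m^2*(10 - l) + m*(5*l^2 + 16*l + 5) - 10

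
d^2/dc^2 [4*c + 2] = 0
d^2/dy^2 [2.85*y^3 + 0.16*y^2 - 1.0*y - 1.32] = 17.1*y + 0.32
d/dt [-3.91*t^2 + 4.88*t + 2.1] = 4.88 - 7.82*t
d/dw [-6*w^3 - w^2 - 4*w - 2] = -18*w^2 - 2*w - 4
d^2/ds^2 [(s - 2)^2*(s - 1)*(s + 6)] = 12*s^2 + 6*s - 44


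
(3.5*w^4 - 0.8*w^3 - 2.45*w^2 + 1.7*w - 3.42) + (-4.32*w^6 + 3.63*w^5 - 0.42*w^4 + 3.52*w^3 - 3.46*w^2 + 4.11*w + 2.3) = -4.32*w^6 + 3.63*w^5 + 3.08*w^4 + 2.72*w^3 - 5.91*w^2 + 5.81*w - 1.12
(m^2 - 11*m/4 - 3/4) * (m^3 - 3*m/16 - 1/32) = m^5 - 11*m^4/4 - 15*m^3/16 + 31*m^2/64 + 29*m/128 + 3/128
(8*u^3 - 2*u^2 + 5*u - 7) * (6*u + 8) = 48*u^4 + 52*u^3 + 14*u^2 - 2*u - 56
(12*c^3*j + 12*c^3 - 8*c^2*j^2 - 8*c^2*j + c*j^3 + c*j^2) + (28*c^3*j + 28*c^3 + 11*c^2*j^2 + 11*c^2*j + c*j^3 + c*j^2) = 40*c^3*j + 40*c^3 + 3*c^2*j^2 + 3*c^2*j + 2*c*j^3 + 2*c*j^2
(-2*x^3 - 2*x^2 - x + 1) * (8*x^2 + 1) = -16*x^5 - 16*x^4 - 10*x^3 + 6*x^2 - x + 1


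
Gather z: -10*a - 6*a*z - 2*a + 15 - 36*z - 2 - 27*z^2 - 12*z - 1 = -12*a - 27*z^2 + z*(-6*a - 48) + 12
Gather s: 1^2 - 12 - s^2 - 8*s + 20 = -s^2 - 8*s + 9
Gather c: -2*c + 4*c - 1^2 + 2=2*c + 1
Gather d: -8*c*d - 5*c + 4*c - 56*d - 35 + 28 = -c + d*(-8*c - 56) - 7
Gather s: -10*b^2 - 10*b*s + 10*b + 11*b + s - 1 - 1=-10*b^2 + 21*b + s*(1 - 10*b) - 2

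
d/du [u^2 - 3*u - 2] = 2*u - 3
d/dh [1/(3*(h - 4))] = -1/(3*(h - 4)^2)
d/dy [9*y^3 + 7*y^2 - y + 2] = 27*y^2 + 14*y - 1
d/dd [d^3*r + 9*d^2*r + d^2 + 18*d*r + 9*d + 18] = 3*d^2*r + 18*d*r + 2*d + 18*r + 9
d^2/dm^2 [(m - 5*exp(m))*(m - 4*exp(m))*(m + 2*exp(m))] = -7*m^2*exp(m) + 8*m*exp(2*m) - 28*m*exp(m) + 6*m + 360*exp(3*m) + 8*exp(2*m) - 14*exp(m)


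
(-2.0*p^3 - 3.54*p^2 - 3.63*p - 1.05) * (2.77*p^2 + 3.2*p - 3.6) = -5.54*p^5 - 16.2058*p^4 - 14.1831*p^3 - 1.7805*p^2 + 9.708*p + 3.78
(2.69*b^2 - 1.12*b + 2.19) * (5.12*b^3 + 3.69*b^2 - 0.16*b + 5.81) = 13.7728*b^5 + 4.1917*b^4 + 6.6496*b^3 + 23.8892*b^2 - 6.8576*b + 12.7239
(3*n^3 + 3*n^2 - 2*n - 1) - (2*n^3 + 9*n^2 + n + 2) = n^3 - 6*n^2 - 3*n - 3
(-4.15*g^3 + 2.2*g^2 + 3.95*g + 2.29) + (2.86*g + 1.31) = -4.15*g^3 + 2.2*g^2 + 6.81*g + 3.6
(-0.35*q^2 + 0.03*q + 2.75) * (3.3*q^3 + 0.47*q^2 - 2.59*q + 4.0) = -1.155*q^5 - 0.0655*q^4 + 9.9956*q^3 - 0.1852*q^2 - 7.0025*q + 11.0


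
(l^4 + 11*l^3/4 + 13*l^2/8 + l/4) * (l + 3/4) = l^5 + 7*l^4/2 + 59*l^3/16 + 47*l^2/32 + 3*l/16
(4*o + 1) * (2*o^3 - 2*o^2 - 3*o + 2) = 8*o^4 - 6*o^3 - 14*o^2 + 5*o + 2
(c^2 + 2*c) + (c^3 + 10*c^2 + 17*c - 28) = c^3 + 11*c^2 + 19*c - 28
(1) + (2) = 3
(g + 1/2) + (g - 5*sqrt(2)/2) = 2*g - 5*sqrt(2)/2 + 1/2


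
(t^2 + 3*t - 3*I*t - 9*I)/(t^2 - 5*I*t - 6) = (t + 3)/(t - 2*I)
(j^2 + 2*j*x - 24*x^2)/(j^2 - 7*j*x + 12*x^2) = (-j - 6*x)/(-j + 3*x)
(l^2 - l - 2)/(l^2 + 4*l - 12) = (l + 1)/(l + 6)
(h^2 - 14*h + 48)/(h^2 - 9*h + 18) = (h - 8)/(h - 3)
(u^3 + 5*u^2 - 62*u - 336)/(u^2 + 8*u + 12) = (u^2 - u - 56)/(u + 2)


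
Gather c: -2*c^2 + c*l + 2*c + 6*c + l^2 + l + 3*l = -2*c^2 + c*(l + 8) + l^2 + 4*l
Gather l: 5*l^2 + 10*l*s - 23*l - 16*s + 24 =5*l^2 + l*(10*s - 23) - 16*s + 24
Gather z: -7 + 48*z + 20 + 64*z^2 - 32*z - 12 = 64*z^2 + 16*z + 1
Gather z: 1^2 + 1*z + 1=z + 2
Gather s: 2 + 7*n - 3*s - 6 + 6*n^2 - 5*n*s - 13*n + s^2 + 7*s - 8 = 6*n^2 - 6*n + s^2 + s*(4 - 5*n) - 12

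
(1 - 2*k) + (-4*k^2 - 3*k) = -4*k^2 - 5*k + 1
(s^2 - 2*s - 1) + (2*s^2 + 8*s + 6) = 3*s^2 + 6*s + 5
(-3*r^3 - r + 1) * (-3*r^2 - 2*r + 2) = 9*r^5 + 6*r^4 - 3*r^3 - r^2 - 4*r + 2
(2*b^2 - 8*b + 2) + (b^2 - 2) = 3*b^2 - 8*b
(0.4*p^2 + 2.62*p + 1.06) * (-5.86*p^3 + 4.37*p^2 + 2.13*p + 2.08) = -2.344*p^5 - 13.6052*p^4 + 6.0898*p^3 + 11.0448*p^2 + 7.7074*p + 2.2048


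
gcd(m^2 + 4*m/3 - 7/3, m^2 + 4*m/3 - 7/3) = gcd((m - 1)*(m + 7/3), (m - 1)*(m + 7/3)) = m^2 + 4*m/3 - 7/3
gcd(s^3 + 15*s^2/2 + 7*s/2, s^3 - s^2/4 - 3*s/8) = s^2 + s/2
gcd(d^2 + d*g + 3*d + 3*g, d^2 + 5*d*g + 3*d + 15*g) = d + 3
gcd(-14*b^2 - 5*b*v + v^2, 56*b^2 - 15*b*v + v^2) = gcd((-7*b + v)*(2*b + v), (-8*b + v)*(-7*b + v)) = -7*b + v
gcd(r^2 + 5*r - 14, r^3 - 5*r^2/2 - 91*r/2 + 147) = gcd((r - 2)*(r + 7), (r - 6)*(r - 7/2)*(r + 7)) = r + 7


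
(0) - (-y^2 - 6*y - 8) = y^2 + 6*y + 8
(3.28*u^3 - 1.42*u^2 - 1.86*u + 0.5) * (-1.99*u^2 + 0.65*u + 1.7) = -6.5272*u^5 + 4.9578*u^4 + 8.3544*u^3 - 4.618*u^2 - 2.837*u + 0.85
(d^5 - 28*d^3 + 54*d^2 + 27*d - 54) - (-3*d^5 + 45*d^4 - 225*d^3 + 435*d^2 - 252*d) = 4*d^5 - 45*d^4 + 197*d^3 - 381*d^2 + 279*d - 54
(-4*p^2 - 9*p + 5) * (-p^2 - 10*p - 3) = 4*p^4 + 49*p^3 + 97*p^2 - 23*p - 15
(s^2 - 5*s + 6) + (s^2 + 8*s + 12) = 2*s^2 + 3*s + 18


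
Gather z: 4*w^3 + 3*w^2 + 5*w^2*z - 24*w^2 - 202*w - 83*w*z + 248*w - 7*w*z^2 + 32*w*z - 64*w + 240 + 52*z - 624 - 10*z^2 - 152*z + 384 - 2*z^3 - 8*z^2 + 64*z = 4*w^3 - 21*w^2 - 18*w - 2*z^3 + z^2*(-7*w - 18) + z*(5*w^2 - 51*w - 36)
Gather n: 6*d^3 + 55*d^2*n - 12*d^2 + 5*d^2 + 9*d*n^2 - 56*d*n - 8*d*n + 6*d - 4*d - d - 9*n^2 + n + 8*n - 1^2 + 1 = 6*d^3 - 7*d^2 + d + n^2*(9*d - 9) + n*(55*d^2 - 64*d + 9)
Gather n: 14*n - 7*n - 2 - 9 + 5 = 7*n - 6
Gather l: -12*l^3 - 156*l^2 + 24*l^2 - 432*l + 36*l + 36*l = -12*l^3 - 132*l^2 - 360*l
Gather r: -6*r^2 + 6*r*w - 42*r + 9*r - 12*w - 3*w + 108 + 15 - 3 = -6*r^2 + r*(6*w - 33) - 15*w + 120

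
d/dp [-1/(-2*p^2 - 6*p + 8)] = (-p - 3/2)/(p^2 + 3*p - 4)^2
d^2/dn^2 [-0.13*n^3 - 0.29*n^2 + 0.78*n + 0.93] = -0.78*n - 0.58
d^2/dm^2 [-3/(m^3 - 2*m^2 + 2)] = 6*(-m^2*(3*m - 4)^2 + (3*m - 2)*(m^3 - 2*m^2 + 2))/(m^3 - 2*m^2 + 2)^3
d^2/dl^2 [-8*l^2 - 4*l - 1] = -16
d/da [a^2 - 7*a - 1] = 2*a - 7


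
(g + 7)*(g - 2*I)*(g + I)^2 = g^4 + 7*g^3 + 3*g^2 + 21*g + 2*I*g + 14*I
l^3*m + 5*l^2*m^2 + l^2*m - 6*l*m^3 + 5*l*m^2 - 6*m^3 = (l - m)*(l + 6*m)*(l*m + m)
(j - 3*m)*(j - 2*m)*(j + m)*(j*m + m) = j^4*m - 4*j^3*m^2 + j^3*m + j^2*m^3 - 4*j^2*m^2 + 6*j*m^4 + j*m^3 + 6*m^4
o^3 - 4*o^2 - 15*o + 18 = (o - 6)*(o - 1)*(o + 3)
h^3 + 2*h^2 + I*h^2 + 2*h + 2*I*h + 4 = (h + 2)*(h - I)*(h + 2*I)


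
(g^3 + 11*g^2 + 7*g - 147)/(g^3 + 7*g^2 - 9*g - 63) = (g + 7)/(g + 3)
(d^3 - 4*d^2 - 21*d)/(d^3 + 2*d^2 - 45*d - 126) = d/(d + 6)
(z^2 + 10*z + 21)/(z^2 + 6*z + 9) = (z + 7)/(z + 3)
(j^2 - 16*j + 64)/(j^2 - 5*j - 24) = (j - 8)/(j + 3)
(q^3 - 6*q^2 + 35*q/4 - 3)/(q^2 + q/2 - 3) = (q^2 - 9*q/2 + 2)/(q + 2)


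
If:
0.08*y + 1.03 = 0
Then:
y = -12.88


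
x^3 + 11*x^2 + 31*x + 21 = (x + 1)*(x + 3)*(x + 7)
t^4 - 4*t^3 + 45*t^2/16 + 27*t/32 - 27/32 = (t - 3)*(t - 3/4)^2*(t + 1/2)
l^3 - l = l*(l - 1)*(l + 1)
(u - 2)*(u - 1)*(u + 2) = u^3 - u^2 - 4*u + 4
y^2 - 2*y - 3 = (y - 3)*(y + 1)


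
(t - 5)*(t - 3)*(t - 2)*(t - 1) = t^4 - 11*t^3 + 41*t^2 - 61*t + 30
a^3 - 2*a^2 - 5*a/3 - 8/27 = (a - 8/3)*(a + 1/3)^2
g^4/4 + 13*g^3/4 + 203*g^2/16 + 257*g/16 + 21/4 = (g/4 + 1)*(g + 1/2)*(g + 3/2)*(g + 7)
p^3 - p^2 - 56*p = p*(p - 8)*(p + 7)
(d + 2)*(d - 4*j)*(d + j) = d^3 - 3*d^2*j + 2*d^2 - 4*d*j^2 - 6*d*j - 8*j^2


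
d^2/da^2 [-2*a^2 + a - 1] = -4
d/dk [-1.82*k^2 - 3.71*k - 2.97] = -3.64*k - 3.71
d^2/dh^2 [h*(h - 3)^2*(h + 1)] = 12*h^2 - 30*h + 6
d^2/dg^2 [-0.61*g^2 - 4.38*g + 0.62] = -1.22000000000000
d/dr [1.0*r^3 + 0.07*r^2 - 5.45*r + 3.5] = 3.0*r^2 + 0.14*r - 5.45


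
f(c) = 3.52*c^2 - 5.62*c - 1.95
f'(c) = 7.04*c - 5.62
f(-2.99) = 46.32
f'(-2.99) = -26.67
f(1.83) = -0.45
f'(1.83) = 7.26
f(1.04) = -3.99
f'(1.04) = 1.70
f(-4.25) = 85.52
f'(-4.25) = -35.54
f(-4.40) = 90.93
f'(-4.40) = -36.60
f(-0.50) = 1.74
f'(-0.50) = -9.14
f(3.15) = 15.27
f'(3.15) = 16.56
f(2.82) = 10.19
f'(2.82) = 14.23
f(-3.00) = 46.59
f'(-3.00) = -26.74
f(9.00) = 232.59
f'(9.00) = 57.74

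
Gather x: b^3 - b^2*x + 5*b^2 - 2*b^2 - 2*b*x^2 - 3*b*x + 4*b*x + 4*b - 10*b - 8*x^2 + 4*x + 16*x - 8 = b^3 + 3*b^2 - 6*b + x^2*(-2*b - 8) + x*(-b^2 + b + 20) - 8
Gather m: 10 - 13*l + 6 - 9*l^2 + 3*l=-9*l^2 - 10*l + 16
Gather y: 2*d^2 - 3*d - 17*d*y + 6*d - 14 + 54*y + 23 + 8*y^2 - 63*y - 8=2*d^2 + 3*d + 8*y^2 + y*(-17*d - 9) + 1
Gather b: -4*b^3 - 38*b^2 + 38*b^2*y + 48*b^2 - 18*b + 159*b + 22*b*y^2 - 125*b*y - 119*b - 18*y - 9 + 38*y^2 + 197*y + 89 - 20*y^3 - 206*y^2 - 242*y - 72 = -4*b^3 + b^2*(38*y + 10) + b*(22*y^2 - 125*y + 22) - 20*y^3 - 168*y^2 - 63*y + 8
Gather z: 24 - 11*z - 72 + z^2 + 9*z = z^2 - 2*z - 48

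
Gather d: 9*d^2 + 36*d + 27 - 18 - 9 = 9*d^2 + 36*d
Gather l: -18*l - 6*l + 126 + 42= 168 - 24*l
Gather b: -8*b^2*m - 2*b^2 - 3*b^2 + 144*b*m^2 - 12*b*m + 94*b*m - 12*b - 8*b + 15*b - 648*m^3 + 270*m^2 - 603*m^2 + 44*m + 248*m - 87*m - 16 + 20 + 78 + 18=b^2*(-8*m - 5) + b*(144*m^2 + 82*m - 5) - 648*m^3 - 333*m^2 + 205*m + 100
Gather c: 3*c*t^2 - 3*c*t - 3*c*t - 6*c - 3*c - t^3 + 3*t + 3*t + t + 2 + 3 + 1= c*(3*t^2 - 6*t - 9) - t^3 + 7*t + 6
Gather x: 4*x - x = 3*x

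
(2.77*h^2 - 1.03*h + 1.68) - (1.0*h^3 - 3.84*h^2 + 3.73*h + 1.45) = -1.0*h^3 + 6.61*h^2 - 4.76*h + 0.23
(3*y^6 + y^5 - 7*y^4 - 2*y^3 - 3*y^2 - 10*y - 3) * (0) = 0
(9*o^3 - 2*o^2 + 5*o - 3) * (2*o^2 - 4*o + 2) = 18*o^5 - 40*o^4 + 36*o^3 - 30*o^2 + 22*o - 6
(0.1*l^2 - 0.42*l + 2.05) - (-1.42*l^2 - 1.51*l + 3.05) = 1.52*l^2 + 1.09*l - 1.0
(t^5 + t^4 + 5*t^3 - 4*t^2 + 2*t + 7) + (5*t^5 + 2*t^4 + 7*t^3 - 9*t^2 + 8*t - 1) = 6*t^5 + 3*t^4 + 12*t^3 - 13*t^2 + 10*t + 6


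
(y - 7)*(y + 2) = y^2 - 5*y - 14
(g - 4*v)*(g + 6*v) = g^2 + 2*g*v - 24*v^2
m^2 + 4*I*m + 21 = (m - 3*I)*(m + 7*I)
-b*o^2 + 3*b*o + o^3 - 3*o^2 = o*(-b + o)*(o - 3)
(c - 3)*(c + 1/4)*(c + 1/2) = c^3 - 9*c^2/4 - 17*c/8 - 3/8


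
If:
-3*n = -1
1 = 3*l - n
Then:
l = 4/9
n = 1/3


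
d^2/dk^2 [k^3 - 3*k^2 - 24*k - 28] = 6*k - 6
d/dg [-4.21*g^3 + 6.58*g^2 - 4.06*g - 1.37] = -12.63*g^2 + 13.16*g - 4.06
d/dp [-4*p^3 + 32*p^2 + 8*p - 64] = -12*p^2 + 64*p + 8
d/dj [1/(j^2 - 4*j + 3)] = 2*(2 - j)/(j^2 - 4*j + 3)^2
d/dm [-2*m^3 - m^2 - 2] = 2*m*(-3*m - 1)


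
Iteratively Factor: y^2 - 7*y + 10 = (y - 2)*(y - 5)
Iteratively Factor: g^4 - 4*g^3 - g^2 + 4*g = (g - 1)*(g^3 - 3*g^2 - 4*g) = g*(g - 1)*(g^2 - 3*g - 4) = g*(g - 4)*(g - 1)*(g + 1)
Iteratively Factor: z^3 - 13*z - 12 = (z - 4)*(z^2 + 4*z + 3) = (z - 4)*(z + 3)*(z + 1)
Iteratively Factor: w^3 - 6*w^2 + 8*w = (w)*(w^2 - 6*w + 8) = w*(w - 4)*(w - 2)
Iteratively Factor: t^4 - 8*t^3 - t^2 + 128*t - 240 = (t - 3)*(t^3 - 5*t^2 - 16*t + 80) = (t - 5)*(t - 3)*(t^2 - 16) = (t - 5)*(t - 3)*(t + 4)*(t - 4)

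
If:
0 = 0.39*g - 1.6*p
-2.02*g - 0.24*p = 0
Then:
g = 0.00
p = 0.00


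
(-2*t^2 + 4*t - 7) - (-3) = -2*t^2 + 4*t - 4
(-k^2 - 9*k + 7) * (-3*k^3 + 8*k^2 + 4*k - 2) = 3*k^5 + 19*k^4 - 97*k^3 + 22*k^2 + 46*k - 14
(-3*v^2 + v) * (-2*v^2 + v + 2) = 6*v^4 - 5*v^3 - 5*v^2 + 2*v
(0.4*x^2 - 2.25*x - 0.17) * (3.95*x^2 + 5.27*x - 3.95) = 1.58*x^4 - 6.7795*x^3 - 14.109*x^2 + 7.9916*x + 0.6715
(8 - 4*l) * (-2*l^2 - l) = 8*l^3 - 12*l^2 - 8*l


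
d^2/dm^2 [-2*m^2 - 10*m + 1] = -4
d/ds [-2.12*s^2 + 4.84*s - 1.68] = 4.84 - 4.24*s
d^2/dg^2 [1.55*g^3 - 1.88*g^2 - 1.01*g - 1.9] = 9.3*g - 3.76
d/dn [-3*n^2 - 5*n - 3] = -6*n - 5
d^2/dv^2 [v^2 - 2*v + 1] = 2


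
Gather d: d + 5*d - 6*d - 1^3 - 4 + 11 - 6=0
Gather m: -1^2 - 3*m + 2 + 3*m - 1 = 0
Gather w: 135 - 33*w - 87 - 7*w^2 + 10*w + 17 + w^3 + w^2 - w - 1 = w^3 - 6*w^2 - 24*w + 64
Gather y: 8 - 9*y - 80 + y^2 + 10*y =y^2 + y - 72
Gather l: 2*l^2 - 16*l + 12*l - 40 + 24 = 2*l^2 - 4*l - 16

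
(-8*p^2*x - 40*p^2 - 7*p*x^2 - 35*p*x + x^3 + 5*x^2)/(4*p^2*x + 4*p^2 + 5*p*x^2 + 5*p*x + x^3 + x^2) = (-8*p*x - 40*p + x^2 + 5*x)/(4*p*x + 4*p + x^2 + x)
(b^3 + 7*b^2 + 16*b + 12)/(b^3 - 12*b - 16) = (b + 3)/(b - 4)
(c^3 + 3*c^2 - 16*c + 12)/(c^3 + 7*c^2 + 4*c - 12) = (c - 2)/(c + 2)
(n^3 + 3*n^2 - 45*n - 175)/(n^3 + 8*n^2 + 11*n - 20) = (n^2 - 2*n - 35)/(n^2 + 3*n - 4)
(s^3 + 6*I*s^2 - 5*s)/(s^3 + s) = (s + 5*I)/(s - I)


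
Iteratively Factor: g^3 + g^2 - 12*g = (g - 3)*(g^2 + 4*g) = g*(g - 3)*(g + 4)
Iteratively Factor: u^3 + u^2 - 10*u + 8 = (u - 1)*(u^2 + 2*u - 8) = (u - 1)*(u + 4)*(u - 2)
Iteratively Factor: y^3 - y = (y)*(y^2 - 1) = y*(y - 1)*(y + 1)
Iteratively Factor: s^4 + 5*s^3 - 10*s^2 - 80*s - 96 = (s + 3)*(s^3 + 2*s^2 - 16*s - 32) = (s + 3)*(s + 4)*(s^2 - 2*s - 8) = (s - 4)*(s + 3)*(s + 4)*(s + 2)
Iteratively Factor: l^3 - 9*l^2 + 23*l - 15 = (l - 5)*(l^2 - 4*l + 3) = (l - 5)*(l - 3)*(l - 1)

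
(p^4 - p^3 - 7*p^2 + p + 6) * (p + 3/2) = p^5 + p^4/2 - 17*p^3/2 - 19*p^2/2 + 15*p/2 + 9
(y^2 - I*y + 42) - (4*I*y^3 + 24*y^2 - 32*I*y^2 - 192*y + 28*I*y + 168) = -4*I*y^3 - 23*y^2 + 32*I*y^2 + 192*y - 29*I*y - 126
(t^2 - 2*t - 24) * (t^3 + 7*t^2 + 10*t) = t^5 + 5*t^4 - 28*t^3 - 188*t^2 - 240*t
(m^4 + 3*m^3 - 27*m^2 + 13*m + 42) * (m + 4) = m^5 + 7*m^4 - 15*m^3 - 95*m^2 + 94*m + 168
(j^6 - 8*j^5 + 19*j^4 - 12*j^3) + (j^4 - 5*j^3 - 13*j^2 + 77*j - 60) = j^6 - 8*j^5 + 20*j^4 - 17*j^3 - 13*j^2 + 77*j - 60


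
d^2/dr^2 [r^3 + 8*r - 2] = 6*r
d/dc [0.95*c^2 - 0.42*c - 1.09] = 1.9*c - 0.42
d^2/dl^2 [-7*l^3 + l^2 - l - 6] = 2 - 42*l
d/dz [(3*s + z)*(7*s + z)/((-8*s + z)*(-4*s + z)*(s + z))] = (-100*s^4 + 526*s^3*z + 67*s^2*z^2 - 20*s*z^3 - z^4)/(1024*s^6 + 1280*s^5*z - 304*s^4*z^2 - 376*s^3*z^3 + 161*s^2*z^4 - 22*s*z^5 + z^6)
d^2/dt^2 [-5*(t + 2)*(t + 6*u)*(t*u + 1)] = -30*t*u - 60*u^2 - 20*u - 10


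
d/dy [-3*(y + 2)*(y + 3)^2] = 3*(-3*y - 7)*(y + 3)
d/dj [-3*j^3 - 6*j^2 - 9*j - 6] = -9*j^2 - 12*j - 9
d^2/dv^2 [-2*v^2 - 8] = -4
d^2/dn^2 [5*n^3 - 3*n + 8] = 30*n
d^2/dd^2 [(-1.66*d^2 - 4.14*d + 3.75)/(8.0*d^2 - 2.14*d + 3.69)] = (-1.13686837721616e-13*d^4 - 586.7584*d^3 + 1734.0192*d^2 + 348.0768*d - 297.6423)/(512.0*d^6 - 410.88*d^5 + 818.3904*d^4 - 388.837144*d^3 + 377.482572*d^2 - 87.415362*d + 50.243409)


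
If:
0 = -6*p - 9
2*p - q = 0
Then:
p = -3/2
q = -3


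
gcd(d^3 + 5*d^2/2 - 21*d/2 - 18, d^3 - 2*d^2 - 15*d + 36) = d^2 + d - 12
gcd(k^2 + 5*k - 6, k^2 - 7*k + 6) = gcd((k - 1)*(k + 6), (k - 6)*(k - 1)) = k - 1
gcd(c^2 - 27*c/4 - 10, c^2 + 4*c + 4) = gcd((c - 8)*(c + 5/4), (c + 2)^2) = 1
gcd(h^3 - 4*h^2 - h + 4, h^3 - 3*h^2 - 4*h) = h^2 - 3*h - 4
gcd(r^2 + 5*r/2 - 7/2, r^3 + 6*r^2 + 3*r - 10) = r - 1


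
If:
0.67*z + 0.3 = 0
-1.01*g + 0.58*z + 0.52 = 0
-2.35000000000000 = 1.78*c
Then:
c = -1.32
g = 0.26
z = -0.45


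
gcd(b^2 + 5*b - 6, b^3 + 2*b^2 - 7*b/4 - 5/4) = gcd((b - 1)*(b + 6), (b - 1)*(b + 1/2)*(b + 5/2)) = b - 1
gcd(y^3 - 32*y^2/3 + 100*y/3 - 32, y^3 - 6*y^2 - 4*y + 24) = y^2 - 8*y + 12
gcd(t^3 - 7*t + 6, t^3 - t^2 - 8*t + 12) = t^2 + t - 6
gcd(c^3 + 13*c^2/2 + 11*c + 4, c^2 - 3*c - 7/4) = c + 1/2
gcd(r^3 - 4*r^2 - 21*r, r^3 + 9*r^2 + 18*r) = r^2 + 3*r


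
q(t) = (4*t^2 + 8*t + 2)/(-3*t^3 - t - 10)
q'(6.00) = 0.06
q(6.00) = -0.29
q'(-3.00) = -0.00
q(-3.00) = 0.19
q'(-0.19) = -0.65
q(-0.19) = -0.06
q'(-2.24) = -0.10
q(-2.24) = 0.16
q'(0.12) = -0.85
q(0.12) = -0.30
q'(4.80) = 0.10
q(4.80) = -0.38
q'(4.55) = 0.11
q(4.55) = -0.41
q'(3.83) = 0.15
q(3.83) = -0.50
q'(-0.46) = -0.50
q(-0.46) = 0.09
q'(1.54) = 0.15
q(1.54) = -1.06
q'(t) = (8*t + 8)/(-3*t^3 - t - 10) + (9*t^2 + 1)*(4*t^2 + 8*t + 2)/(-3*t^3 - t - 10)^2 = 2*(-4*(t + 1)*(3*t^3 + t + 10) + (9*t^2 + 1)*(2*t^2 + 4*t + 1))/(3*t^3 + t + 10)^2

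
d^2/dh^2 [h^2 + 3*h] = 2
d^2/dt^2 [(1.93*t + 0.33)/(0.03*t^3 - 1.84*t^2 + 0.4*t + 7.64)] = (0.010422*t^5 - 0.635652*t^4 + 12.73064*t^3 + 1.418976*t^2 + 160.875912*t - 2.412544)/(2.7e-5*t^9 - 0.004968*t^8 + 0.305784*t^7 - 6.341356*t^6 + 1.546752*t^5 + 77.264832*t^4 - 28.420976*t^3 - 318.532992*t^2 + 70.04352*t + 445.943744)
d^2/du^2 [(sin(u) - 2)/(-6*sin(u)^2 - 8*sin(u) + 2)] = (9*sin(u)^5 - 84*sin(u)^4 - 72*sin(u)^3 + 56*sin(u)^2 + 119*sin(u) + 68)/(2*(3*sin(u)^2 + 4*sin(u) - 1)^3)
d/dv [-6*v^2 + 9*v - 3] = 9 - 12*v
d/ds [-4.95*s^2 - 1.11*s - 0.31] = -9.9*s - 1.11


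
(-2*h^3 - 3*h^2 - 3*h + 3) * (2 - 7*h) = 14*h^4 + 17*h^3 + 15*h^2 - 27*h + 6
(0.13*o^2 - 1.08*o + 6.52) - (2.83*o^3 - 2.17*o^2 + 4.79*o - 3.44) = -2.83*o^3 + 2.3*o^2 - 5.87*o + 9.96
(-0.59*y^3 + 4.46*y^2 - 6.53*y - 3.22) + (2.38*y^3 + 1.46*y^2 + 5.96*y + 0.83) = 1.79*y^3 + 5.92*y^2 - 0.57*y - 2.39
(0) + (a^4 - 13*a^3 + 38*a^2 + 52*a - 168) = a^4 - 13*a^3 + 38*a^2 + 52*a - 168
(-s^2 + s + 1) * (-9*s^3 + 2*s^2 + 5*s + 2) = 9*s^5 - 11*s^4 - 12*s^3 + 5*s^2 + 7*s + 2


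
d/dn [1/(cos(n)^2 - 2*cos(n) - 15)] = 2*(cos(n) - 1)*sin(n)/(sin(n)^2 + 2*cos(n) + 14)^2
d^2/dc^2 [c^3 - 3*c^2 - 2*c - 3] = 6*c - 6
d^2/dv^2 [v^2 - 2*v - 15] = 2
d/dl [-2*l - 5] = -2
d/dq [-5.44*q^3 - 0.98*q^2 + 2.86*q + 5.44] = -16.32*q^2 - 1.96*q + 2.86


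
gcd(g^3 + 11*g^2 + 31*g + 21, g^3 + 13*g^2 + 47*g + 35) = g^2 + 8*g + 7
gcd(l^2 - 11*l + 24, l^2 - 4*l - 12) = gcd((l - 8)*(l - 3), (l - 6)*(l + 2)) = 1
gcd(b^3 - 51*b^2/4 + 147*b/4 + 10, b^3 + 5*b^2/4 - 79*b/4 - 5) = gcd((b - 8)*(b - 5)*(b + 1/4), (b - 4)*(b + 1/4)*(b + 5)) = b + 1/4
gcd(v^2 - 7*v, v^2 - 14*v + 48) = 1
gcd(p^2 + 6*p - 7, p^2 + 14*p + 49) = p + 7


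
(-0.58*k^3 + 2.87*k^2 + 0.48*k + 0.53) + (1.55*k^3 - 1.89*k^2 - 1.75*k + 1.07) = 0.97*k^3 + 0.98*k^2 - 1.27*k + 1.6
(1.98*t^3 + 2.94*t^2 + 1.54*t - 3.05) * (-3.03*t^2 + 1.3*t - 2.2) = -5.9994*t^5 - 6.3342*t^4 - 5.2002*t^3 + 4.7755*t^2 - 7.353*t + 6.71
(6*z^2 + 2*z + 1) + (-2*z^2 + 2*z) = 4*z^2 + 4*z + 1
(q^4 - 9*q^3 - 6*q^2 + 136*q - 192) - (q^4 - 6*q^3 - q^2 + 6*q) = -3*q^3 - 5*q^2 + 130*q - 192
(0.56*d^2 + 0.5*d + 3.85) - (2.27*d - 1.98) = 0.56*d^2 - 1.77*d + 5.83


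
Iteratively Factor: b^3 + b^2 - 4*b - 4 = (b + 2)*(b^2 - b - 2) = (b - 2)*(b + 2)*(b + 1)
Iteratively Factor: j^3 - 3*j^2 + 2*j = (j - 2)*(j^2 - j) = j*(j - 2)*(j - 1)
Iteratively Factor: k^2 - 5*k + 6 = (k - 3)*(k - 2)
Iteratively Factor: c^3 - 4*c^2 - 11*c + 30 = (c - 2)*(c^2 - 2*c - 15) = (c - 2)*(c + 3)*(c - 5)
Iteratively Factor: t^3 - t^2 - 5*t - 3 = (t + 1)*(t^2 - 2*t - 3) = (t - 3)*(t + 1)*(t + 1)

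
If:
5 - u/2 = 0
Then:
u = 10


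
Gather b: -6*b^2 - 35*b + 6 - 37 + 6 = -6*b^2 - 35*b - 25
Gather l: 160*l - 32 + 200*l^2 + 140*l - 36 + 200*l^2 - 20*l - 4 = 400*l^2 + 280*l - 72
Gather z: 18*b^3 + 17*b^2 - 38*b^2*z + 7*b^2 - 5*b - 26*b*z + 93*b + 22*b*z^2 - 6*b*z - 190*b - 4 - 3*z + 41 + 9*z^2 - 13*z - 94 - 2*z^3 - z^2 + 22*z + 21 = 18*b^3 + 24*b^2 - 102*b - 2*z^3 + z^2*(22*b + 8) + z*(-38*b^2 - 32*b + 6) - 36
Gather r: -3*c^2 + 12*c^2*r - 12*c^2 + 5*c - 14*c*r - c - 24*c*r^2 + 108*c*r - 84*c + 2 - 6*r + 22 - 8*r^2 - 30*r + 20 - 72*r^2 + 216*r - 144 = -15*c^2 - 80*c + r^2*(-24*c - 80) + r*(12*c^2 + 94*c + 180) - 100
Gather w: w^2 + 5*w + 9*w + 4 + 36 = w^2 + 14*w + 40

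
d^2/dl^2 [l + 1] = 0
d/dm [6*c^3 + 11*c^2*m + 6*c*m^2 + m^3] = 11*c^2 + 12*c*m + 3*m^2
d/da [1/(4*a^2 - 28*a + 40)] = (7 - 2*a)/(4*(a^2 - 7*a + 10)^2)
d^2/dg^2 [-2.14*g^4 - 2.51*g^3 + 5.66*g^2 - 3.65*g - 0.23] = -25.68*g^2 - 15.06*g + 11.32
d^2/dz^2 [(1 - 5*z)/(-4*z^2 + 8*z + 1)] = 8*((11 - 15*z)*(-4*z^2 + 8*z + 1) - 16*(z - 1)^2*(5*z - 1))/(-4*z^2 + 8*z + 1)^3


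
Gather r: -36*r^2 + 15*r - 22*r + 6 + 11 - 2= -36*r^2 - 7*r + 15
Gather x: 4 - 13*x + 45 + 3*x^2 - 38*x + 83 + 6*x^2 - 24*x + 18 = 9*x^2 - 75*x + 150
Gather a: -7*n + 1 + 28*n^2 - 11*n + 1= 28*n^2 - 18*n + 2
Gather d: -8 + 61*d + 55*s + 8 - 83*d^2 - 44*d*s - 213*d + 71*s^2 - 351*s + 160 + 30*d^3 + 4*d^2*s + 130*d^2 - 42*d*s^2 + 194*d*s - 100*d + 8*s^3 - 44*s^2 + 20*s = 30*d^3 + d^2*(4*s + 47) + d*(-42*s^2 + 150*s - 252) + 8*s^3 + 27*s^2 - 276*s + 160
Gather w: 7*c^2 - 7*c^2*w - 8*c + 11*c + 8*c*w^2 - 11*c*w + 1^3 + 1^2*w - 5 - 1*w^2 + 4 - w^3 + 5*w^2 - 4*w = 7*c^2 + 3*c - w^3 + w^2*(8*c + 4) + w*(-7*c^2 - 11*c - 3)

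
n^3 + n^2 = n^2*(n + 1)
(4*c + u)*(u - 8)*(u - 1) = 4*c*u^2 - 36*c*u + 32*c + u^3 - 9*u^2 + 8*u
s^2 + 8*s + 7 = (s + 1)*(s + 7)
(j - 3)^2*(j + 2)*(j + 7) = j^4 + 3*j^3 - 31*j^2 - 3*j + 126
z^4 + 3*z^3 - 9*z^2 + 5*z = z*(z - 1)^2*(z + 5)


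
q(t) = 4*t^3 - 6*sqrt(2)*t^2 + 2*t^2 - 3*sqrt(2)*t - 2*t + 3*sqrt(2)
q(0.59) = -0.88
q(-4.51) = -466.45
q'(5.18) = 248.56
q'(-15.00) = 2888.32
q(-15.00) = -14861.31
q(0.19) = 2.85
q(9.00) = 2338.75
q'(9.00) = 849.02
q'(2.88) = 55.93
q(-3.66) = -255.90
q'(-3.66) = 201.98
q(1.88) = -3.84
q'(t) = 12*t^2 - 12*sqrt(2)*t + 4*t - 3*sqrt(2) - 2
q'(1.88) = 11.79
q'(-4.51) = 296.34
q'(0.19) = -8.27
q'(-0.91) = 15.50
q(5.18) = 353.86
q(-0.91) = 1.54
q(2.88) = 28.02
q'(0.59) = -9.72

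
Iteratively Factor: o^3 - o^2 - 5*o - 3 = (o + 1)*(o^2 - 2*o - 3) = (o - 3)*(o + 1)*(o + 1)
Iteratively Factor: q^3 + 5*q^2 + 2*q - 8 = (q + 4)*(q^2 + q - 2) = (q + 2)*(q + 4)*(q - 1)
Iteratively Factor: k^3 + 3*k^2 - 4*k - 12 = (k - 2)*(k^2 + 5*k + 6) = (k - 2)*(k + 3)*(k + 2)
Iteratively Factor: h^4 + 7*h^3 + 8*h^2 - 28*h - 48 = (h + 2)*(h^3 + 5*h^2 - 2*h - 24) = (h + 2)*(h + 4)*(h^2 + h - 6) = (h + 2)*(h + 3)*(h + 4)*(h - 2)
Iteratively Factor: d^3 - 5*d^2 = (d)*(d^2 - 5*d) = d^2*(d - 5)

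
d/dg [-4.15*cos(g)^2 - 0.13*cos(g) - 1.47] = (8.3*cos(g) + 0.13)*sin(g)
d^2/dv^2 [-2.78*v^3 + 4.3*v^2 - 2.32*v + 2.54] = 8.6 - 16.68*v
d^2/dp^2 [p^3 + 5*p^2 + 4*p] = 6*p + 10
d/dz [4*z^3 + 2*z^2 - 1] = 4*z*(3*z + 1)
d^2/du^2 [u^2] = 2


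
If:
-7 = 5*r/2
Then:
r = -14/5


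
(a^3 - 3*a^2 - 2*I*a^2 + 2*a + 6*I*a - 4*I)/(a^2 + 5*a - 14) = (a^2 - a*(1 + 2*I) + 2*I)/(a + 7)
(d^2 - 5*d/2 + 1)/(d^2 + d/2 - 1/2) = (d - 2)/(d + 1)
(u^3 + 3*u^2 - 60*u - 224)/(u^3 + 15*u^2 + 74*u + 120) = (u^2 - u - 56)/(u^2 + 11*u + 30)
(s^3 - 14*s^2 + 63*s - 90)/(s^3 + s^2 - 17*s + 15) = (s^2 - 11*s + 30)/(s^2 + 4*s - 5)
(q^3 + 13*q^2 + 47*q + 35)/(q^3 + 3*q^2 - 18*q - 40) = (q^2 + 8*q + 7)/(q^2 - 2*q - 8)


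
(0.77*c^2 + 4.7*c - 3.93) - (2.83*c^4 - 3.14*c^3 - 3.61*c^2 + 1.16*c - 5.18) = -2.83*c^4 + 3.14*c^3 + 4.38*c^2 + 3.54*c + 1.25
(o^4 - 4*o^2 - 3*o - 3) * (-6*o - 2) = -6*o^5 - 2*o^4 + 24*o^3 + 26*o^2 + 24*o + 6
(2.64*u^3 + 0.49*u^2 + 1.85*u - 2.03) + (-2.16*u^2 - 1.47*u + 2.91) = 2.64*u^3 - 1.67*u^2 + 0.38*u + 0.88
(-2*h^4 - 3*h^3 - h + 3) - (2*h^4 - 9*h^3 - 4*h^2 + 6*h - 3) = -4*h^4 + 6*h^3 + 4*h^2 - 7*h + 6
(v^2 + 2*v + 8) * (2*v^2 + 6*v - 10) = 2*v^4 + 10*v^3 + 18*v^2 + 28*v - 80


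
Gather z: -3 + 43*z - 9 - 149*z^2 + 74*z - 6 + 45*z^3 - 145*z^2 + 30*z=45*z^3 - 294*z^2 + 147*z - 18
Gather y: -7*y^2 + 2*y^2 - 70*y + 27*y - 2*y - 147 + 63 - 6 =-5*y^2 - 45*y - 90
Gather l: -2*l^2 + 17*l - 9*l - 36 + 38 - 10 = -2*l^2 + 8*l - 8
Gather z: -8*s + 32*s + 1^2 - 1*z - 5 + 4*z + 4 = 24*s + 3*z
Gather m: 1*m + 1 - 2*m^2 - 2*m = -2*m^2 - m + 1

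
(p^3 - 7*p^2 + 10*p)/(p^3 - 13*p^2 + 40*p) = (p - 2)/(p - 8)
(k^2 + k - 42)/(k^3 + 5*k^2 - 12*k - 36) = (k^2 + k - 42)/(k^3 + 5*k^2 - 12*k - 36)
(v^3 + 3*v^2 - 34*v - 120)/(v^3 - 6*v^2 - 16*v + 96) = (v + 5)/(v - 4)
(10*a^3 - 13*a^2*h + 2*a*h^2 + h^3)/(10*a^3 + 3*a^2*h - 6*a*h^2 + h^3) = (5*a^2 - 4*a*h - h^2)/(5*a^2 + 4*a*h - h^2)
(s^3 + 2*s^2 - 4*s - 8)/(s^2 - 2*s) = s + 4 + 4/s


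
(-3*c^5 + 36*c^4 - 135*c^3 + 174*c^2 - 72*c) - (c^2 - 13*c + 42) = -3*c^5 + 36*c^4 - 135*c^3 + 173*c^2 - 59*c - 42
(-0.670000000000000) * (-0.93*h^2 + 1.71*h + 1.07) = 0.6231*h^2 - 1.1457*h - 0.7169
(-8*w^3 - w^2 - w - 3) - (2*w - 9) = -8*w^3 - w^2 - 3*w + 6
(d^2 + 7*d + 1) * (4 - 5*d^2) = -5*d^4 - 35*d^3 - d^2 + 28*d + 4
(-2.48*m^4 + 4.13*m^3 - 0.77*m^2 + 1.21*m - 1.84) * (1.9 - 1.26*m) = 3.1248*m^5 - 9.9158*m^4 + 8.8172*m^3 - 2.9876*m^2 + 4.6174*m - 3.496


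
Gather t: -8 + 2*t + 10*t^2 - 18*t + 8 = 10*t^2 - 16*t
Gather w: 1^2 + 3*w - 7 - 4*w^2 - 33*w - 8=-4*w^2 - 30*w - 14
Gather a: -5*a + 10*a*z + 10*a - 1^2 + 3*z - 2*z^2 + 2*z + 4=a*(10*z + 5) - 2*z^2 + 5*z + 3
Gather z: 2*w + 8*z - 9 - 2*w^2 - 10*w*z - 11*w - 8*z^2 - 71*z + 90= -2*w^2 - 9*w - 8*z^2 + z*(-10*w - 63) + 81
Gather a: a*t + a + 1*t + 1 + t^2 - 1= a*(t + 1) + t^2 + t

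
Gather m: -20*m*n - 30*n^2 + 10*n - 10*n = -20*m*n - 30*n^2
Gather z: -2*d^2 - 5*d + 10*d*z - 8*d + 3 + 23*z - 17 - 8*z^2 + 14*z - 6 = -2*d^2 - 13*d - 8*z^2 + z*(10*d + 37) - 20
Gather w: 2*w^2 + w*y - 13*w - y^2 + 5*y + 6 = 2*w^2 + w*(y - 13) - y^2 + 5*y + 6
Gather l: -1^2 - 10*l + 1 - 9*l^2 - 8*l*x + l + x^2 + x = -9*l^2 + l*(-8*x - 9) + x^2 + x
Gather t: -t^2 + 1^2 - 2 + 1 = -t^2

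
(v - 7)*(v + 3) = v^2 - 4*v - 21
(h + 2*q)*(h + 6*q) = h^2 + 8*h*q + 12*q^2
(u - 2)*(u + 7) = u^2 + 5*u - 14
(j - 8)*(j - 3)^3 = j^4 - 17*j^3 + 99*j^2 - 243*j + 216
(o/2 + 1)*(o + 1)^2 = o^3/2 + 2*o^2 + 5*o/2 + 1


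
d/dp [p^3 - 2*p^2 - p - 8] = 3*p^2 - 4*p - 1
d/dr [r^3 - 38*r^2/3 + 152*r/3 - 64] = 3*r^2 - 76*r/3 + 152/3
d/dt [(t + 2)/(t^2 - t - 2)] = (t^2 - t - (t + 2)*(2*t - 1) - 2)/(-t^2 + t + 2)^2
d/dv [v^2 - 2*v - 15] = 2*v - 2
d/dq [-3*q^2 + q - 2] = 1 - 6*q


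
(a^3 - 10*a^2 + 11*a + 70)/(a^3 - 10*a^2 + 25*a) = (a^2 - 5*a - 14)/(a*(a - 5))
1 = 1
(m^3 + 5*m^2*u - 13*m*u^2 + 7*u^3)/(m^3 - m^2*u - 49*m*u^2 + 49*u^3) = (-m + u)/(-m + 7*u)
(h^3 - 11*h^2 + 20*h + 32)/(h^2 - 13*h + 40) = (h^2 - 3*h - 4)/(h - 5)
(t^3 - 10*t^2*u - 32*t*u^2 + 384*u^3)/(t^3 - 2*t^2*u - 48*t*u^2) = (t - 8*u)/t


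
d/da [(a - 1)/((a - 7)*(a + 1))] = (-a^2 + 2*a - 13)/(a^4 - 12*a^3 + 22*a^2 + 84*a + 49)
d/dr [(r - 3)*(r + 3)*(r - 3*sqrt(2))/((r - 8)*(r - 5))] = (r^4 - 26*r^3 + 39*sqrt(2)*r^2 + 129*r^2 - 294*sqrt(2)*r - 360 + 351*sqrt(2))/(r^4 - 26*r^3 + 249*r^2 - 1040*r + 1600)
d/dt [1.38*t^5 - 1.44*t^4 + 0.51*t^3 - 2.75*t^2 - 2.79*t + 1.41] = 6.9*t^4 - 5.76*t^3 + 1.53*t^2 - 5.5*t - 2.79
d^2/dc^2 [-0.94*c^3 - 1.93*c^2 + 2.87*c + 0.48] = -5.64*c - 3.86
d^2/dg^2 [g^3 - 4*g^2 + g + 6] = 6*g - 8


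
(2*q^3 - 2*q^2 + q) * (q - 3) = 2*q^4 - 8*q^3 + 7*q^2 - 3*q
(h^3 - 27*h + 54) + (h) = h^3 - 26*h + 54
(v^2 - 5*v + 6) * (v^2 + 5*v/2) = v^4 - 5*v^3/2 - 13*v^2/2 + 15*v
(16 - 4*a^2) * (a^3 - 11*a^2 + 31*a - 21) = -4*a^5 + 44*a^4 - 108*a^3 - 92*a^2 + 496*a - 336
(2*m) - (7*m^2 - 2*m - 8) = -7*m^2 + 4*m + 8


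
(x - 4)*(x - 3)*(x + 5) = x^3 - 2*x^2 - 23*x + 60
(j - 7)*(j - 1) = j^2 - 8*j + 7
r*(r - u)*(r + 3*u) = r^3 + 2*r^2*u - 3*r*u^2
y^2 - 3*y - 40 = (y - 8)*(y + 5)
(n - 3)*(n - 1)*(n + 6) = n^3 + 2*n^2 - 21*n + 18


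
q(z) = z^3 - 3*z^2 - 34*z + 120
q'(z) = 3*z^2 - 6*z - 34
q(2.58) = 29.48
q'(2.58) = -29.51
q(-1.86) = 166.43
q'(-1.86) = -12.46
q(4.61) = -2.52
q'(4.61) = 2.10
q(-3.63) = 156.06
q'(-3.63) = 27.31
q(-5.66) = 35.01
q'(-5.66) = 96.07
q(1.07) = 81.41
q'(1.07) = -36.99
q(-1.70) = 164.22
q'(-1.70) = -15.13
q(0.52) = 101.65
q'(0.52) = -36.31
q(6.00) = 24.00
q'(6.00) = 38.00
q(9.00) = 300.00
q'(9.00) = 155.00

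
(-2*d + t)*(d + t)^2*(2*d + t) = -4*d^4 - 8*d^3*t - 3*d^2*t^2 + 2*d*t^3 + t^4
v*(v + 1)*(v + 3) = v^3 + 4*v^2 + 3*v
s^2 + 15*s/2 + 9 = (s + 3/2)*(s + 6)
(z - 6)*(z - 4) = z^2 - 10*z + 24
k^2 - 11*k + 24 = (k - 8)*(k - 3)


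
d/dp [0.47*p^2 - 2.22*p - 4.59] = 0.94*p - 2.22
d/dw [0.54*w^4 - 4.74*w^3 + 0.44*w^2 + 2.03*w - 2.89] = 2.16*w^3 - 14.22*w^2 + 0.88*w + 2.03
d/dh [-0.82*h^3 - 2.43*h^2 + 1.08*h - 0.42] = -2.46*h^2 - 4.86*h + 1.08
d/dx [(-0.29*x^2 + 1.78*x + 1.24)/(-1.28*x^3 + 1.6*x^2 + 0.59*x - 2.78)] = (-0.3712*x^4 + 4.5568*x^3 + 1.7425*x^2 - 2.3556*x - 5.68)/(1.6384*x^6 - 4.096*x^5 + 1.0496*x^4 + 9.0048*x^3 - 8.5479*x^2 - 3.2804*x + 7.7284)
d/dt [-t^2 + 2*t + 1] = 2 - 2*t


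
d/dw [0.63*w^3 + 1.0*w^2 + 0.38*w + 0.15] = 1.89*w^2 + 2.0*w + 0.38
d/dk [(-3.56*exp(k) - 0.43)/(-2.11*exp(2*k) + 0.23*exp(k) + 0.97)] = (-(3.56*exp(k) + 0.43)*(4.22*exp(k) - 0.23) + 7.5116*exp(2*k) - 0.8188*exp(k) - 3.4532)*exp(k)/(-2.11*exp(2*k) + 0.23*exp(k) + 0.97)^2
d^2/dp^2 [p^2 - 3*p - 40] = 2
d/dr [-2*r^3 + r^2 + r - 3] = -6*r^2 + 2*r + 1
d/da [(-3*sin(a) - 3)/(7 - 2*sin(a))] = -27*cos(a)/(2*sin(a) - 7)^2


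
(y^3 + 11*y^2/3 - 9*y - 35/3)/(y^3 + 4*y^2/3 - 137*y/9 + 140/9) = 3*(y + 1)/(3*y - 4)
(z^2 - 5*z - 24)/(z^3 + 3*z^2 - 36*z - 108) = (z - 8)/(z^2 - 36)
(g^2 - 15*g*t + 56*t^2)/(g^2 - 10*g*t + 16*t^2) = (-g + 7*t)/(-g + 2*t)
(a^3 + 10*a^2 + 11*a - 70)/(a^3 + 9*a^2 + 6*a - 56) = (a + 5)/(a + 4)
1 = 1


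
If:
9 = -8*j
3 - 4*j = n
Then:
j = -9/8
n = 15/2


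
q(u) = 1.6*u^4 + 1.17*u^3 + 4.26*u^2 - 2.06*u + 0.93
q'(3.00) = 227.89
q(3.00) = 194.28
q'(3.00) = 227.89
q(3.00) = 194.28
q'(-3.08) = -182.00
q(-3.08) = 157.49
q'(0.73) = 8.52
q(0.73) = 2.61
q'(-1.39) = -24.31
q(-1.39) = 14.85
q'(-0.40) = -5.32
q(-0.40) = 2.40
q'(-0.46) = -5.86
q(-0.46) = 2.74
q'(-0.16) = -3.36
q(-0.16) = 1.36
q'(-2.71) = -126.75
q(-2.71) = 100.81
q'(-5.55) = -1035.33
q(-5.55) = 1461.64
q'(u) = 6.4*u^3 + 3.51*u^2 + 8.52*u - 2.06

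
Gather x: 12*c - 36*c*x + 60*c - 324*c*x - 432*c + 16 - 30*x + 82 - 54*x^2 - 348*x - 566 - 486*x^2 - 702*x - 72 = -360*c - 540*x^2 + x*(-360*c - 1080) - 540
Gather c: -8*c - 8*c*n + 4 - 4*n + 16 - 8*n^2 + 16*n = c*(-8*n - 8) - 8*n^2 + 12*n + 20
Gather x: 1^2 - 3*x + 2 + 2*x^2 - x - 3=2*x^2 - 4*x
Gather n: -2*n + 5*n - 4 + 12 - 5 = 3*n + 3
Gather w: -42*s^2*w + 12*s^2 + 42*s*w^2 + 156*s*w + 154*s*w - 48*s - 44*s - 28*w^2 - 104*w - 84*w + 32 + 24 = 12*s^2 - 92*s + w^2*(42*s - 28) + w*(-42*s^2 + 310*s - 188) + 56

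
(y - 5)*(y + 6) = y^2 + y - 30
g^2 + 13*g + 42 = (g + 6)*(g + 7)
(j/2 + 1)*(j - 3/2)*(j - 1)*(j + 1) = j^4/2 + j^3/4 - 2*j^2 - j/4 + 3/2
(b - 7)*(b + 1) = b^2 - 6*b - 7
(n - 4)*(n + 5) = n^2 + n - 20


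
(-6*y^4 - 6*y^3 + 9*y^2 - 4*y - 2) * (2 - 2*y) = 12*y^5 - 30*y^3 + 26*y^2 - 4*y - 4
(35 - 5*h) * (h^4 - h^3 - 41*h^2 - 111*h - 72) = -5*h^5 + 40*h^4 + 170*h^3 - 880*h^2 - 3525*h - 2520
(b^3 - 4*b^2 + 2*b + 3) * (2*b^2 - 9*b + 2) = 2*b^5 - 17*b^4 + 42*b^3 - 20*b^2 - 23*b + 6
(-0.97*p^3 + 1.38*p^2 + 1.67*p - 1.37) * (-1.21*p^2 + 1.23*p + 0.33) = 1.1737*p^5 - 2.8629*p^4 - 0.6434*p^3 + 4.1672*p^2 - 1.134*p - 0.4521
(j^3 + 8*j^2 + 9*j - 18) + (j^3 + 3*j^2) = 2*j^3 + 11*j^2 + 9*j - 18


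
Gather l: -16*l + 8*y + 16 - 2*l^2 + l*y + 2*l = -2*l^2 + l*(y - 14) + 8*y + 16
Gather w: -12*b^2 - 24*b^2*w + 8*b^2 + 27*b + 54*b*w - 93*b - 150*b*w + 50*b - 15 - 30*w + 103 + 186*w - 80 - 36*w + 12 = -4*b^2 - 16*b + w*(-24*b^2 - 96*b + 120) + 20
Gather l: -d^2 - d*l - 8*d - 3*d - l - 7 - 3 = -d^2 - 11*d + l*(-d - 1) - 10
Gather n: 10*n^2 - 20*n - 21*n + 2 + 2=10*n^2 - 41*n + 4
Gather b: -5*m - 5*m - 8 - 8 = -10*m - 16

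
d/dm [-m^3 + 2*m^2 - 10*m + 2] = -3*m^2 + 4*m - 10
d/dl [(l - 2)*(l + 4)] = 2*l + 2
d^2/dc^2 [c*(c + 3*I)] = 2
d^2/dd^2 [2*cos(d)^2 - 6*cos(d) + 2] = 6*cos(d) - 4*cos(2*d)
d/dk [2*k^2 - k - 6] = 4*k - 1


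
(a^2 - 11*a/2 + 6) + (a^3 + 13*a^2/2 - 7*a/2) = a^3 + 15*a^2/2 - 9*a + 6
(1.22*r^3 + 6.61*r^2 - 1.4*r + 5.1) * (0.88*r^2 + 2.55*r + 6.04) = 1.0736*r^5 + 8.9278*r^4 + 22.9923*r^3 + 40.8424*r^2 + 4.549*r + 30.804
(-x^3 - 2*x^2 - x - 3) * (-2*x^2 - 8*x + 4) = 2*x^5 + 12*x^4 + 14*x^3 + 6*x^2 + 20*x - 12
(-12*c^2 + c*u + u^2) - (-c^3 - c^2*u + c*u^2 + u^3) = c^3 + c^2*u - 12*c^2 - c*u^2 + c*u - u^3 + u^2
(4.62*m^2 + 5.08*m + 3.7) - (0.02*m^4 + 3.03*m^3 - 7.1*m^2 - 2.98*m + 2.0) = -0.02*m^4 - 3.03*m^3 + 11.72*m^2 + 8.06*m + 1.7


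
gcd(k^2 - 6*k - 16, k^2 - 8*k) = k - 8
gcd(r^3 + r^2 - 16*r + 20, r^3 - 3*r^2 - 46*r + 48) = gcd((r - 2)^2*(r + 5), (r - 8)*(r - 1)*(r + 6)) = 1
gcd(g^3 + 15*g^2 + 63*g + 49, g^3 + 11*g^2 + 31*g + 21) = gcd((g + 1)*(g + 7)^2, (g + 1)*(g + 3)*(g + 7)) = g^2 + 8*g + 7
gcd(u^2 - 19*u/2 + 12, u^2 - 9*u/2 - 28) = u - 8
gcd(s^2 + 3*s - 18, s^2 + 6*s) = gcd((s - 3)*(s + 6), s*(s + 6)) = s + 6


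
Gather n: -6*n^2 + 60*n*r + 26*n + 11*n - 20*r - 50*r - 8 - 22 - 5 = -6*n^2 + n*(60*r + 37) - 70*r - 35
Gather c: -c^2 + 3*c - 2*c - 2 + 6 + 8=-c^2 + c + 12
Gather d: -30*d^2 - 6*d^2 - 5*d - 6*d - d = -36*d^2 - 12*d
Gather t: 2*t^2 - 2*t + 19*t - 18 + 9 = 2*t^2 + 17*t - 9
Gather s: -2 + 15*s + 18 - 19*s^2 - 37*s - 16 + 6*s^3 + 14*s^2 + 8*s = 6*s^3 - 5*s^2 - 14*s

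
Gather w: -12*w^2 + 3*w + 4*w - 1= -12*w^2 + 7*w - 1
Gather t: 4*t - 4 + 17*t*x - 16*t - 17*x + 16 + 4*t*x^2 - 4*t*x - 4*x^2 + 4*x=t*(4*x^2 + 13*x - 12) - 4*x^2 - 13*x + 12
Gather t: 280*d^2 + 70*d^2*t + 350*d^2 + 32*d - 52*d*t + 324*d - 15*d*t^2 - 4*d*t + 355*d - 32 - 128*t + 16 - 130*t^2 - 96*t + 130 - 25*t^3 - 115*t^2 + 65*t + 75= 630*d^2 + 711*d - 25*t^3 + t^2*(-15*d - 245) + t*(70*d^2 - 56*d - 159) + 189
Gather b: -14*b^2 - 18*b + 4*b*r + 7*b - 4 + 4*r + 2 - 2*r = -14*b^2 + b*(4*r - 11) + 2*r - 2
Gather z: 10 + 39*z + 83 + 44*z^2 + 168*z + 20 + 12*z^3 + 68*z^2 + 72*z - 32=12*z^3 + 112*z^2 + 279*z + 81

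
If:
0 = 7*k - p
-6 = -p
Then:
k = 6/7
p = 6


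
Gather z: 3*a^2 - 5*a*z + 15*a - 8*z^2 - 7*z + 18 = 3*a^2 + 15*a - 8*z^2 + z*(-5*a - 7) + 18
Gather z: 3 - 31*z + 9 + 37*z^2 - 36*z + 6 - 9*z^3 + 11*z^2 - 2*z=-9*z^3 + 48*z^2 - 69*z + 18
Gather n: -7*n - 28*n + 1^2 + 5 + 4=10 - 35*n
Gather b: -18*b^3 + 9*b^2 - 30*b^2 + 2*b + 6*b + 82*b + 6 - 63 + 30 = -18*b^3 - 21*b^2 + 90*b - 27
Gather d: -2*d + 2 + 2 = 4 - 2*d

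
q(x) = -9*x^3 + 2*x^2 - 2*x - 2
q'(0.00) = -2.00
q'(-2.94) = -247.14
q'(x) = -27*x^2 + 4*x - 2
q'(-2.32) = -156.60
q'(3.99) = -415.88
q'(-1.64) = -81.18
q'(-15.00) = -6137.00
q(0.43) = -3.21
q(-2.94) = 249.88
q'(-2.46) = -175.23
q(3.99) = -549.83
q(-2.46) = 149.01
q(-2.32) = 125.79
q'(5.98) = -943.61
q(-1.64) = 46.36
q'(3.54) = -326.19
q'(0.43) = -5.27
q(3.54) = -383.27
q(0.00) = -2.00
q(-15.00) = 30853.00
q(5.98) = -1867.06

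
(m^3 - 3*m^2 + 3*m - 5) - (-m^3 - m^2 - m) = 2*m^3 - 2*m^2 + 4*m - 5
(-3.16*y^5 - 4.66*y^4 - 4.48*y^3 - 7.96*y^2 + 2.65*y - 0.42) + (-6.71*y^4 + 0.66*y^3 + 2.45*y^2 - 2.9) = -3.16*y^5 - 11.37*y^4 - 3.82*y^3 - 5.51*y^2 + 2.65*y - 3.32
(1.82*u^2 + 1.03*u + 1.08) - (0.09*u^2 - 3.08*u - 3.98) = 1.73*u^2 + 4.11*u + 5.06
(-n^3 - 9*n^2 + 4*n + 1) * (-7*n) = 7*n^4 + 63*n^3 - 28*n^2 - 7*n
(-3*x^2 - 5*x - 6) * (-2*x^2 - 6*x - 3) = 6*x^4 + 28*x^3 + 51*x^2 + 51*x + 18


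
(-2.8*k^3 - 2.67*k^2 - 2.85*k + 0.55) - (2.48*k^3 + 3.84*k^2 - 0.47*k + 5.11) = -5.28*k^3 - 6.51*k^2 - 2.38*k - 4.56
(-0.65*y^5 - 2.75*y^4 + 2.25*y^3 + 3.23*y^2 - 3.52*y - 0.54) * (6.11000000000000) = -3.9715*y^5 - 16.8025*y^4 + 13.7475*y^3 + 19.7353*y^2 - 21.5072*y - 3.2994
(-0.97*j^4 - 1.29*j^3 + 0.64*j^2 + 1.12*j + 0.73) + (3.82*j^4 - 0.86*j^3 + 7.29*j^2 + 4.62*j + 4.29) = 2.85*j^4 - 2.15*j^3 + 7.93*j^2 + 5.74*j + 5.02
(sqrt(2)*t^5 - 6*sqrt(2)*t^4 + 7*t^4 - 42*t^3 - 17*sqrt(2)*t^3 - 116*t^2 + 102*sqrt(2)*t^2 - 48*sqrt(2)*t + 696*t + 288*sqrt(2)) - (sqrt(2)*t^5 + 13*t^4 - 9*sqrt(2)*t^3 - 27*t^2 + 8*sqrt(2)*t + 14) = -6*sqrt(2)*t^4 - 6*t^4 - 42*t^3 - 8*sqrt(2)*t^3 - 89*t^2 + 102*sqrt(2)*t^2 - 56*sqrt(2)*t + 696*t - 14 + 288*sqrt(2)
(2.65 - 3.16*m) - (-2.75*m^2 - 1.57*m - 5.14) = 2.75*m^2 - 1.59*m + 7.79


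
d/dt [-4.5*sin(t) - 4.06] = -4.5*cos(t)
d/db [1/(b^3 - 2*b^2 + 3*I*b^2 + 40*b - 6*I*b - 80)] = (-3*b^2 + 4*b - 6*I*b - 40 + 6*I)/(b^3 - 2*b^2 + 3*I*b^2 + 40*b - 6*I*b - 80)^2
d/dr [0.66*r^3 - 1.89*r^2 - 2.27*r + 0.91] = 1.98*r^2 - 3.78*r - 2.27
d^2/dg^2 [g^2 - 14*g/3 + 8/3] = 2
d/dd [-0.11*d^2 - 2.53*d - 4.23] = -0.22*d - 2.53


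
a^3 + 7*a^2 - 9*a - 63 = (a - 3)*(a + 3)*(a + 7)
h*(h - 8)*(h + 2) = h^3 - 6*h^2 - 16*h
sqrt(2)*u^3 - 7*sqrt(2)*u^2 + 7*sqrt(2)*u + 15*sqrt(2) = (u - 5)*(u - 3)*(sqrt(2)*u + sqrt(2))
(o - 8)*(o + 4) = o^2 - 4*o - 32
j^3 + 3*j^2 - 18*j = j*(j - 3)*(j + 6)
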